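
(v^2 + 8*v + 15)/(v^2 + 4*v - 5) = (v + 3)/(v - 1)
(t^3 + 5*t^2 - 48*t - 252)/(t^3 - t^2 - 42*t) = (t + 6)/t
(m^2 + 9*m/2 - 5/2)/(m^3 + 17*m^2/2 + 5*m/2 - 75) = (2*m - 1)/(2*m^2 + 7*m - 30)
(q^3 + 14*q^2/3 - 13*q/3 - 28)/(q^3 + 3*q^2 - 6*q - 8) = (q^2 + 2*q/3 - 7)/(q^2 - q - 2)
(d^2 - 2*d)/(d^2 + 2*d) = (d - 2)/(d + 2)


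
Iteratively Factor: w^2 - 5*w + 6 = (w - 3)*(w - 2)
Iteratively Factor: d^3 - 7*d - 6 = (d - 3)*(d^2 + 3*d + 2) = (d - 3)*(d + 1)*(d + 2)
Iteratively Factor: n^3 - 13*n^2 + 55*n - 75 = (n - 5)*(n^2 - 8*n + 15) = (n - 5)*(n - 3)*(n - 5)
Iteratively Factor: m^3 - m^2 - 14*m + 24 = (m - 3)*(m^2 + 2*m - 8) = (m - 3)*(m + 4)*(m - 2)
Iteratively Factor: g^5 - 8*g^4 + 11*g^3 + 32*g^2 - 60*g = (g - 3)*(g^4 - 5*g^3 - 4*g^2 + 20*g) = (g - 3)*(g - 2)*(g^3 - 3*g^2 - 10*g) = (g - 5)*(g - 3)*(g - 2)*(g^2 + 2*g) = (g - 5)*(g - 3)*(g - 2)*(g + 2)*(g)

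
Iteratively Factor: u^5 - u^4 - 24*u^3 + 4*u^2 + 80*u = (u - 5)*(u^4 + 4*u^3 - 4*u^2 - 16*u) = u*(u - 5)*(u^3 + 4*u^2 - 4*u - 16) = u*(u - 5)*(u + 2)*(u^2 + 2*u - 8) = u*(u - 5)*(u - 2)*(u + 2)*(u + 4)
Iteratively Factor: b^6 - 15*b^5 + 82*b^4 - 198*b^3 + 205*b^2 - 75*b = (b - 3)*(b^5 - 12*b^4 + 46*b^3 - 60*b^2 + 25*b) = (b - 5)*(b - 3)*(b^4 - 7*b^3 + 11*b^2 - 5*b) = b*(b - 5)*(b - 3)*(b^3 - 7*b^2 + 11*b - 5) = b*(b - 5)*(b - 3)*(b - 1)*(b^2 - 6*b + 5) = b*(b - 5)^2*(b - 3)*(b - 1)*(b - 1)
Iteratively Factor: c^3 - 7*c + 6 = (c + 3)*(c^2 - 3*c + 2) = (c - 1)*(c + 3)*(c - 2)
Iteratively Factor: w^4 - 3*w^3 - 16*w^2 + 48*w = (w + 4)*(w^3 - 7*w^2 + 12*w) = (w - 4)*(w + 4)*(w^2 - 3*w) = (w - 4)*(w - 3)*(w + 4)*(w)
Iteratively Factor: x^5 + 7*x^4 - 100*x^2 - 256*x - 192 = (x + 4)*(x^4 + 3*x^3 - 12*x^2 - 52*x - 48) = (x + 3)*(x + 4)*(x^3 - 12*x - 16) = (x + 2)*(x + 3)*(x + 4)*(x^2 - 2*x - 8) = (x + 2)^2*(x + 3)*(x + 4)*(x - 4)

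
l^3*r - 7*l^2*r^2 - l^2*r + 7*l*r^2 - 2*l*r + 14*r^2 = (l - 2)*(l - 7*r)*(l*r + r)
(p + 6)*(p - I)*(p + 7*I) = p^3 + 6*p^2 + 6*I*p^2 + 7*p + 36*I*p + 42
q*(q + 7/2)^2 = q^3 + 7*q^2 + 49*q/4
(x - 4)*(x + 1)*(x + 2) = x^3 - x^2 - 10*x - 8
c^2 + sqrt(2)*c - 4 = (c - sqrt(2))*(c + 2*sqrt(2))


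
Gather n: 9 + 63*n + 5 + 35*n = 98*n + 14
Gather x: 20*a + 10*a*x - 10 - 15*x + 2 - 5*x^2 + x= 20*a - 5*x^2 + x*(10*a - 14) - 8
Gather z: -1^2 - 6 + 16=9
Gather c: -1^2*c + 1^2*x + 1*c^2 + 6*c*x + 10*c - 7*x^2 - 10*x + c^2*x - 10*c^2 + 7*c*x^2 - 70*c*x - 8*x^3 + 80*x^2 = c^2*(x - 9) + c*(7*x^2 - 64*x + 9) - 8*x^3 + 73*x^2 - 9*x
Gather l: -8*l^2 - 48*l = -8*l^2 - 48*l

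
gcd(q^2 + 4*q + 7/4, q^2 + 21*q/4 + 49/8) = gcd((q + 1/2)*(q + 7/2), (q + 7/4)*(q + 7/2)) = q + 7/2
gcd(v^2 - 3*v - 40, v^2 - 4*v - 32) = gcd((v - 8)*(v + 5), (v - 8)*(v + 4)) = v - 8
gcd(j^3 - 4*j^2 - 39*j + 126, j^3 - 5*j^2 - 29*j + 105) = j^2 - 10*j + 21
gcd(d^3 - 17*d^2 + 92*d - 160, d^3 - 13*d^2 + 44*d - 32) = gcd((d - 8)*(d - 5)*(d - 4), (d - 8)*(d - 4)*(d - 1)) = d^2 - 12*d + 32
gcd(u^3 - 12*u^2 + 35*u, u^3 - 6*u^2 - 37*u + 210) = u^2 - 12*u + 35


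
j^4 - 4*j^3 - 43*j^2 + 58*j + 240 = (j - 8)*(j - 3)*(j + 2)*(j + 5)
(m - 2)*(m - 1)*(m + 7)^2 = m^4 + 11*m^3 + 9*m^2 - 119*m + 98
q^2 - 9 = (q - 3)*(q + 3)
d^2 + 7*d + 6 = (d + 1)*(d + 6)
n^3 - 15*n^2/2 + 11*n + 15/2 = (n - 5)*(n - 3)*(n + 1/2)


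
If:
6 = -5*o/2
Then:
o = -12/5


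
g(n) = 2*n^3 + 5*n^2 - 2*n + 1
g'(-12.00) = 742.00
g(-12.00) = -2711.00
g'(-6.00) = 154.00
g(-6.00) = -239.00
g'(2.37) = 55.40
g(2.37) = 50.97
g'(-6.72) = 201.75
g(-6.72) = -366.70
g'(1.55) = 27.92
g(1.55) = 17.36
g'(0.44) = 3.56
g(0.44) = 1.26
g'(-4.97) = 96.51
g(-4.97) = -111.08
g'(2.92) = 78.36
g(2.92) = 87.59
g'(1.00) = 14.00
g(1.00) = 6.00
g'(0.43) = 3.41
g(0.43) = 1.22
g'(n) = 6*n^2 + 10*n - 2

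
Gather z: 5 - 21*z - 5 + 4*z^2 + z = 4*z^2 - 20*z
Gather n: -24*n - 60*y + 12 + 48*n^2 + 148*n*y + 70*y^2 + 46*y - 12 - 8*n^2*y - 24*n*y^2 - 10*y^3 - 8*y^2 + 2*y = n^2*(48 - 8*y) + n*(-24*y^2 + 148*y - 24) - 10*y^3 + 62*y^2 - 12*y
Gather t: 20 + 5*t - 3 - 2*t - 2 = 3*t + 15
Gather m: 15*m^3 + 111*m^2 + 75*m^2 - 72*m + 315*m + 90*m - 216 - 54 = 15*m^3 + 186*m^2 + 333*m - 270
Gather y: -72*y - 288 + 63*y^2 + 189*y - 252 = 63*y^2 + 117*y - 540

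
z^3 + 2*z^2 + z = z*(z + 1)^2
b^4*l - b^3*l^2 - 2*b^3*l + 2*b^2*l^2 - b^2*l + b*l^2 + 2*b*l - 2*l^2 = (b - 2)*(b - 1)*(b - l)*(b*l + l)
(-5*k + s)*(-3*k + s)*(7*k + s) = 105*k^3 - 41*k^2*s - k*s^2 + s^3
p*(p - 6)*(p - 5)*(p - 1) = p^4 - 12*p^3 + 41*p^2 - 30*p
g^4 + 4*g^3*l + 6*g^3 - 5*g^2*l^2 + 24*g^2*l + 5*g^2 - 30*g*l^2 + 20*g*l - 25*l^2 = (g + 1)*(g + 5)*(g - l)*(g + 5*l)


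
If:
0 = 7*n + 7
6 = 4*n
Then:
No Solution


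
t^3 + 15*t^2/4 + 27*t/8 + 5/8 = (t + 1/4)*(t + 1)*(t + 5/2)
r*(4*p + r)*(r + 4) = 4*p*r^2 + 16*p*r + r^3 + 4*r^2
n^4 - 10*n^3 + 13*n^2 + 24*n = n*(n - 8)*(n - 3)*(n + 1)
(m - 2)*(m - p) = m^2 - m*p - 2*m + 2*p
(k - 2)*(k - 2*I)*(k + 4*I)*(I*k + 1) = I*k^4 - k^3 - 2*I*k^3 + 2*k^2 + 10*I*k^2 + 8*k - 20*I*k - 16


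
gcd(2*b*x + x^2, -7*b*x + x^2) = x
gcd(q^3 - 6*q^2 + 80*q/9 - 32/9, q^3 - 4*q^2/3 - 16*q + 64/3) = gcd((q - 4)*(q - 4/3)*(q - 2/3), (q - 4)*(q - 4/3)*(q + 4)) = q^2 - 16*q/3 + 16/3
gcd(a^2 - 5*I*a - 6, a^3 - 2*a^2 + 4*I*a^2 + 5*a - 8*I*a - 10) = 1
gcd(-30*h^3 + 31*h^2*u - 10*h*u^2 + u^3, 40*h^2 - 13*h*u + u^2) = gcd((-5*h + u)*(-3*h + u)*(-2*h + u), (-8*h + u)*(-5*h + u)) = -5*h + u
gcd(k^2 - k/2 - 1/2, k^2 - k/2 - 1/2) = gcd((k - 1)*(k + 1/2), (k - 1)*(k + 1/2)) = k^2 - k/2 - 1/2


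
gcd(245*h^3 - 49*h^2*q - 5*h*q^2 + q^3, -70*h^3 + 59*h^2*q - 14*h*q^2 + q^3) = 35*h^2 - 12*h*q + q^2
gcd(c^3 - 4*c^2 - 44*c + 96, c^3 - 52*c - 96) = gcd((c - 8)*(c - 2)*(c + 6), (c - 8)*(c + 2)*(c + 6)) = c^2 - 2*c - 48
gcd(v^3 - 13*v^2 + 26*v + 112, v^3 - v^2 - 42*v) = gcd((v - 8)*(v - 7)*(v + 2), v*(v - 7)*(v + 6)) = v - 7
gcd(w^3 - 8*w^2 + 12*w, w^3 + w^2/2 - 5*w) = w^2 - 2*w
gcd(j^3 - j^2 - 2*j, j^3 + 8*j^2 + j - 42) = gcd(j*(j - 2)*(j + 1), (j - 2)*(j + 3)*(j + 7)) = j - 2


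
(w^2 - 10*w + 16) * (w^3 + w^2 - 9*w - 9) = w^5 - 9*w^4 - 3*w^3 + 97*w^2 - 54*w - 144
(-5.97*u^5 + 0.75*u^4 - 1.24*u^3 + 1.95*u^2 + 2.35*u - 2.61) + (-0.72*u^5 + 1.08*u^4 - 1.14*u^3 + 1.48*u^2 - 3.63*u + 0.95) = -6.69*u^5 + 1.83*u^4 - 2.38*u^3 + 3.43*u^2 - 1.28*u - 1.66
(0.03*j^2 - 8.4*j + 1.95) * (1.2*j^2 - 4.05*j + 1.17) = 0.036*j^4 - 10.2015*j^3 + 36.3951*j^2 - 17.7255*j + 2.2815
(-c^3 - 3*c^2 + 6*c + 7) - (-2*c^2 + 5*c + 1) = -c^3 - c^2 + c + 6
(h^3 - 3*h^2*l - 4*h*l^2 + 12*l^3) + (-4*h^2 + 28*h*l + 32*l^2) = h^3 - 3*h^2*l - 4*h^2 - 4*h*l^2 + 28*h*l + 12*l^3 + 32*l^2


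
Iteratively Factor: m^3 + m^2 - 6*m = (m)*(m^2 + m - 6) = m*(m - 2)*(m + 3)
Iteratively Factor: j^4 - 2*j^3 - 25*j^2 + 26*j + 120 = (j + 4)*(j^3 - 6*j^2 - j + 30) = (j + 2)*(j + 4)*(j^2 - 8*j + 15) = (j - 5)*(j + 2)*(j + 4)*(j - 3)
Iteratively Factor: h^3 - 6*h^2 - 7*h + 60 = (h + 3)*(h^2 - 9*h + 20) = (h - 5)*(h + 3)*(h - 4)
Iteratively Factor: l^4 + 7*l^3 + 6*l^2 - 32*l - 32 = (l - 2)*(l^3 + 9*l^2 + 24*l + 16) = (l - 2)*(l + 4)*(l^2 + 5*l + 4) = (l - 2)*(l + 1)*(l + 4)*(l + 4)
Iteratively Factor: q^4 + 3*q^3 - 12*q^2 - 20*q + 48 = (q + 4)*(q^3 - q^2 - 8*q + 12) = (q + 3)*(q + 4)*(q^2 - 4*q + 4) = (q - 2)*(q + 3)*(q + 4)*(q - 2)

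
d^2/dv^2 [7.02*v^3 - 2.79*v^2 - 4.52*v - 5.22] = 42.12*v - 5.58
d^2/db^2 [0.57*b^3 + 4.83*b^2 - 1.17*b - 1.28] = 3.42*b + 9.66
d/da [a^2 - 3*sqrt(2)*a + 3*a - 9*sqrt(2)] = 2*a - 3*sqrt(2) + 3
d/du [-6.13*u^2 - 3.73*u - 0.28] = -12.26*u - 3.73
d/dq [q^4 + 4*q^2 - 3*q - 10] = 4*q^3 + 8*q - 3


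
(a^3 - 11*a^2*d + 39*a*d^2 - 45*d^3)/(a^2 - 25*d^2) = (a^2 - 6*a*d + 9*d^2)/(a + 5*d)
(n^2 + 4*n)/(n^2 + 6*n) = (n + 4)/(n + 6)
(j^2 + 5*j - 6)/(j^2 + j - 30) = (j - 1)/(j - 5)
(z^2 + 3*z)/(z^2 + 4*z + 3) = z/(z + 1)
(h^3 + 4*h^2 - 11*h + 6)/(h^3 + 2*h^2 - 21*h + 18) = (h - 1)/(h - 3)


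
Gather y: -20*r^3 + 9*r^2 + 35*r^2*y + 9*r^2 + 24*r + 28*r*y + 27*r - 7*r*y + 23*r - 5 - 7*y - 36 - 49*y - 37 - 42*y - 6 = -20*r^3 + 18*r^2 + 74*r + y*(35*r^2 + 21*r - 98) - 84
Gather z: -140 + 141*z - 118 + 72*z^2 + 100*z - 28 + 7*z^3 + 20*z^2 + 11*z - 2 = 7*z^3 + 92*z^2 + 252*z - 288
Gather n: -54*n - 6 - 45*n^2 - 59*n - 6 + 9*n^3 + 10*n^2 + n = 9*n^3 - 35*n^2 - 112*n - 12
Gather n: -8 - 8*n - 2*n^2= -2*n^2 - 8*n - 8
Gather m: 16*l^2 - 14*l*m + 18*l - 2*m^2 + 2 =16*l^2 - 14*l*m + 18*l - 2*m^2 + 2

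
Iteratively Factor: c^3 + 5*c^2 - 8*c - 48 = (c + 4)*(c^2 + c - 12) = (c + 4)^2*(c - 3)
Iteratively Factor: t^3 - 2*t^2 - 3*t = (t + 1)*(t^2 - 3*t) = (t - 3)*(t + 1)*(t)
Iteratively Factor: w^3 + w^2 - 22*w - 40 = (w + 4)*(w^2 - 3*w - 10) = (w - 5)*(w + 4)*(w + 2)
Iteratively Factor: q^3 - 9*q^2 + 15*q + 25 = (q - 5)*(q^2 - 4*q - 5) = (q - 5)^2*(q + 1)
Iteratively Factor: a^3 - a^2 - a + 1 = (a - 1)*(a^2 - 1) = (a - 1)*(a + 1)*(a - 1)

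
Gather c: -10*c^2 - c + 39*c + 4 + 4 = -10*c^2 + 38*c + 8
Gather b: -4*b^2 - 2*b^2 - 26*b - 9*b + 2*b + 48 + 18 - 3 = -6*b^2 - 33*b + 63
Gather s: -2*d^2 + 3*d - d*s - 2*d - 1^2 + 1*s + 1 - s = -2*d^2 - d*s + d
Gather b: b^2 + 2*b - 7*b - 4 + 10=b^2 - 5*b + 6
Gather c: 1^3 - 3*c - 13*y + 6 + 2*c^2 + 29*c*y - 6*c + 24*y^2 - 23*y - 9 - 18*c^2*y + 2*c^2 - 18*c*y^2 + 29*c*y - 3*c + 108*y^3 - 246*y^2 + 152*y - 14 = c^2*(4 - 18*y) + c*(-18*y^2 + 58*y - 12) + 108*y^3 - 222*y^2 + 116*y - 16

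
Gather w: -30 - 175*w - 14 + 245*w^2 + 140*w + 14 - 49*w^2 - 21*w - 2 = 196*w^2 - 56*w - 32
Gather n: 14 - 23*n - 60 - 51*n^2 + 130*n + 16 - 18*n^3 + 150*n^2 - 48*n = -18*n^3 + 99*n^2 + 59*n - 30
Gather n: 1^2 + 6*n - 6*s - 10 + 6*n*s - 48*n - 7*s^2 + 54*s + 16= n*(6*s - 42) - 7*s^2 + 48*s + 7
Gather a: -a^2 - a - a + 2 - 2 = -a^2 - 2*a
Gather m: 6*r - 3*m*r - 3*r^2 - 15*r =-3*m*r - 3*r^2 - 9*r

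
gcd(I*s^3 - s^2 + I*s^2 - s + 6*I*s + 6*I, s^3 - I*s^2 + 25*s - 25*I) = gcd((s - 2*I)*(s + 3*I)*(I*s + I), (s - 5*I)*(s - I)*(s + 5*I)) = 1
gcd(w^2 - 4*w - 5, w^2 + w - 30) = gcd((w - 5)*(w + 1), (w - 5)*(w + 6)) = w - 5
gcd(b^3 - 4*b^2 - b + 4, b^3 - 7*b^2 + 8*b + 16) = b^2 - 3*b - 4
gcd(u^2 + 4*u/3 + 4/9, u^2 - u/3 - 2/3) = u + 2/3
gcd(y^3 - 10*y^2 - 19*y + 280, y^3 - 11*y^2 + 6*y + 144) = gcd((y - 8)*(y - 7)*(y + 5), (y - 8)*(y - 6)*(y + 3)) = y - 8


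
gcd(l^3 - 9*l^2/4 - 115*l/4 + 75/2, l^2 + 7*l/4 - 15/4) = l - 5/4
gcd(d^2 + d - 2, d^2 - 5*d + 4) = d - 1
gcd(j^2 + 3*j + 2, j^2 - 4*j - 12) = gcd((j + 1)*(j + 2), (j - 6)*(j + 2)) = j + 2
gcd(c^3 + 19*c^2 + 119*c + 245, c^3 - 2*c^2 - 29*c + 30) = c + 5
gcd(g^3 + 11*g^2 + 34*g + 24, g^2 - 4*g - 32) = g + 4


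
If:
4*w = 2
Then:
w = 1/2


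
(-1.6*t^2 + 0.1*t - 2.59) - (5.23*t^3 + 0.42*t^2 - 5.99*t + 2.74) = -5.23*t^3 - 2.02*t^2 + 6.09*t - 5.33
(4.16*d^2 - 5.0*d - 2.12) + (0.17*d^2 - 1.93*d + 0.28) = 4.33*d^2 - 6.93*d - 1.84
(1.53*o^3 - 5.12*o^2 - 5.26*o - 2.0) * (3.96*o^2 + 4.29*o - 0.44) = 6.0588*o^5 - 13.7115*o^4 - 43.4676*o^3 - 28.2326*o^2 - 6.2656*o + 0.88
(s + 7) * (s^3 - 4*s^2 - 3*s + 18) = s^4 + 3*s^3 - 31*s^2 - 3*s + 126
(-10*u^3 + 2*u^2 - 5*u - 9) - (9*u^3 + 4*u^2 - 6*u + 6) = -19*u^3 - 2*u^2 + u - 15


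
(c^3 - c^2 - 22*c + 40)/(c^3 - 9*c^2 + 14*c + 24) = (c^2 + 3*c - 10)/(c^2 - 5*c - 6)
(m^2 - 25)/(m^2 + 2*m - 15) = (m - 5)/(m - 3)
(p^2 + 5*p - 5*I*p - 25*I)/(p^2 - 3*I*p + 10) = (p + 5)/(p + 2*I)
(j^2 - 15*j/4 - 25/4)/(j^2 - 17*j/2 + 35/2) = (4*j + 5)/(2*(2*j - 7))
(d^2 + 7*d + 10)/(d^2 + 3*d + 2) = (d + 5)/(d + 1)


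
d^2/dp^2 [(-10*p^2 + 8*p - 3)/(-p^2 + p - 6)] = 2*(2*p^3 - 171*p^2 + 135*p + 297)/(p^6 - 3*p^5 + 21*p^4 - 37*p^3 + 126*p^2 - 108*p + 216)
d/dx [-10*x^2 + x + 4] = 1 - 20*x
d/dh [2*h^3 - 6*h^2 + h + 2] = 6*h^2 - 12*h + 1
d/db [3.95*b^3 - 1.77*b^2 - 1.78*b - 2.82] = 11.85*b^2 - 3.54*b - 1.78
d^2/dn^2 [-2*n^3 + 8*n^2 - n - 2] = 16 - 12*n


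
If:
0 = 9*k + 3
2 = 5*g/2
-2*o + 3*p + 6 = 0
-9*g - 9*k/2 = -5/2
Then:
No Solution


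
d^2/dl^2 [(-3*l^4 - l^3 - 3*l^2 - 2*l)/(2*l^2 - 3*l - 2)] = 6*l*(-4*l^5 + 18*l^4 - 15*l^3 - 61*l^2 - 42*l - 12)/(8*l^6 - 36*l^5 + 30*l^4 + 45*l^3 - 30*l^2 - 36*l - 8)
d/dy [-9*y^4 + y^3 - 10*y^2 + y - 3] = -36*y^3 + 3*y^2 - 20*y + 1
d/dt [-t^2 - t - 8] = -2*t - 1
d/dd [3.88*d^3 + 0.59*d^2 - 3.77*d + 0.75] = 11.64*d^2 + 1.18*d - 3.77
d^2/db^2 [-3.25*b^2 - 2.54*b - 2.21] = -6.50000000000000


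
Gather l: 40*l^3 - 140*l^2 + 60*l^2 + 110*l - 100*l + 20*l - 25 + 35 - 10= 40*l^3 - 80*l^2 + 30*l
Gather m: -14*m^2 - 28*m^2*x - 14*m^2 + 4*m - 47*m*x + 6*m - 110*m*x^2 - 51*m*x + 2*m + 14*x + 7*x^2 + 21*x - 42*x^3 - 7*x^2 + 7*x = m^2*(-28*x - 28) + m*(-110*x^2 - 98*x + 12) - 42*x^3 + 42*x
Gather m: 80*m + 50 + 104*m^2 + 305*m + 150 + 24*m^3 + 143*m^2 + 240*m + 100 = 24*m^3 + 247*m^2 + 625*m + 300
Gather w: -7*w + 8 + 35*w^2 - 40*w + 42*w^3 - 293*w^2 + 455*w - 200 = 42*w^3 - 258*w^2 + 408*w - 192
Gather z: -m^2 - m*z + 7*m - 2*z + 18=-m^2 + 7*m + z*(-m - 2) + 18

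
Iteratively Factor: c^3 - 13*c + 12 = (c + 4)*(c^2 - 4*c + 3) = (c - 3)*(c + 4)*(c - 1)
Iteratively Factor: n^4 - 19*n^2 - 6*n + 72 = (n - 4)*(n^3 + 4*n^2 - 3*n - 18) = (n - 4)*(n + 3)*(n^2 + n - 6) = (n - 4)*(n + 3)^2*(n - 2)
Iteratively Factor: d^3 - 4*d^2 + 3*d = (d - 1)*(d^2 - 3*d) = d*(d - 1)*(d - 3)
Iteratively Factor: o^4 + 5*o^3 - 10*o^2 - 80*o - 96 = (o + 2)*(o^3 + 3*o^2 - 16*o - 48) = (o - 4)*(o + 2)*(o^2 + 7*o + 12) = (o - 4)*(o + 2)*(o + 4)*(o + 3)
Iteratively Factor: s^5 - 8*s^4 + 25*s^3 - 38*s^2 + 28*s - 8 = (s - 2)*(s^4 - 6*s^3 + 13*s^2 - 12*s + 4) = (s - 2)*(s - 1)*(s^3 - 5*s^2 + 8*s - 4) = (s - 2)*(s - 1)^2*(s^2 - 4*s + 4) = (s - 2)^2*(s - 1)^2*(s - 2)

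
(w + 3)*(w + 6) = w^2 + 9*w + 18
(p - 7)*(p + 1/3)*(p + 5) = p^3 - 5*p^2/3 - 107*p/3 - 35/3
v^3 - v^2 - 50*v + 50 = (v - 1)*(v - 5*sqrt(2))*(v + 5*sqrt(2))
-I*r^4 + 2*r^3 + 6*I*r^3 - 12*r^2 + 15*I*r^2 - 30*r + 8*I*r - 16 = (r - 8)*(r + 1)*(r + 2*I)*(-I*r - I)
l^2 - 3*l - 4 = (l - 4)*(l + 1)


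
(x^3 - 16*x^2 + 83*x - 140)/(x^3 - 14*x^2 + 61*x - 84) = (x - 5)/(x - 3)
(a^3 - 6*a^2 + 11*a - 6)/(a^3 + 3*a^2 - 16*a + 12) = (a - 3)/(a + 6)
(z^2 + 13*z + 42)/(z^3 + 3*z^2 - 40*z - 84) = (z + 6)/(z^2 - 4*z - 12)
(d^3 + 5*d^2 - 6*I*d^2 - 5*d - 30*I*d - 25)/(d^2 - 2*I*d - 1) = (d^2 + 5*d*(1 - I) - 25*I)/(d - I)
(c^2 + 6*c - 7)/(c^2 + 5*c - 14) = (c - 1)/(c - 2)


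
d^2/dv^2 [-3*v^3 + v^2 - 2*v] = 2 - 18*v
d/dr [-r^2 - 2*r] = -2*r - 2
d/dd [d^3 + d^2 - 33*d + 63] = 3*d^2 + 2*d - 33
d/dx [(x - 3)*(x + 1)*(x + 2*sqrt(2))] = 3*x^2 - 4*x + 4*sqrt(2)*x - 4*sqrt(2) - 3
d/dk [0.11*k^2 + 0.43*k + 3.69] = 0.22*k + 0.43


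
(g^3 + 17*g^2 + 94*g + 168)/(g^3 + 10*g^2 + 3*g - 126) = (g + 4)/(g - 3)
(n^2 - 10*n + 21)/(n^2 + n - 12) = (n - 7)/(n + 4)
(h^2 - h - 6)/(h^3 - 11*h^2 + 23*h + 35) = (h^2 - h - 6)/(h^3 - 11*h^2 + 23*h + 35)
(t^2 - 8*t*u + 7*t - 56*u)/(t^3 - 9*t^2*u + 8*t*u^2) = (t + 7)/(t*(t - u))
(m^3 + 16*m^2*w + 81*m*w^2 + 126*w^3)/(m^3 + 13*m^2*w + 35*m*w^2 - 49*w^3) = (-m^2 - 9*m*w - 18*w^2)/(-m^2 - 6*m*w + 7*w^2)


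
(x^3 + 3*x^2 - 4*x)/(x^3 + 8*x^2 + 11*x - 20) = x/(x + 5)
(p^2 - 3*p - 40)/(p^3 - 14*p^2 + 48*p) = (p + 5)/(p*(p - 6))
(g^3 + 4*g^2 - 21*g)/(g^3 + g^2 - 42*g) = (g - 3)/(g - 6)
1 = 1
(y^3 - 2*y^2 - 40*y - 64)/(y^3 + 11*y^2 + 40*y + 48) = (y^2 - 6*y - 16)/(y^2 + 7*y + 12)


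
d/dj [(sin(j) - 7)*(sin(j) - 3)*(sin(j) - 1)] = (3*sin(j)^2 - 22*sin(j) + 31)*cos(j)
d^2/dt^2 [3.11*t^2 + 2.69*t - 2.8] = 6.22000000000000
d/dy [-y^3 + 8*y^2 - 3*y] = -3*y^2 + 16*y - 3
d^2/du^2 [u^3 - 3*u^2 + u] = 6*u - 6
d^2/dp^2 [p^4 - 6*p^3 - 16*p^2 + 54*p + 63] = 12*p^2 - 36*p - 32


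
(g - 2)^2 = g^2 - 4*g + 4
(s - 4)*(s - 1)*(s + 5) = s^3 - 21*s + 20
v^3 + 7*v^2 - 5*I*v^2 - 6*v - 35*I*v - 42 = (v + 7)*(v - 3*I)*(v - 2*I)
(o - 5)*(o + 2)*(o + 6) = o^3 + 3*o^2 - 28*o - 60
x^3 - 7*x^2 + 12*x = x*(x - 4)*(x - 3)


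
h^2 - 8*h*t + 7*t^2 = (h - 7*t)*(h - t)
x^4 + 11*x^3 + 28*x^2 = x^2*(x + 4)*(x + 7)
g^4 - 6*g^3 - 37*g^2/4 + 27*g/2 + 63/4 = (g - 7)*(g - 3/2)*(g + 1)*(g + 3/2)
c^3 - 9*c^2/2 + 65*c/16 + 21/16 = (c - 3)*(c - 7/4)*(c + 1/4)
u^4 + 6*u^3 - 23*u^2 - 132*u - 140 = (u - 5)*(u + 2)^2*(u + 7)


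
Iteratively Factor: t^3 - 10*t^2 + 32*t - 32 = (t - 4)*(t^2 - 6*t + 8) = (t - 4)*(t - 2)*(t - 4)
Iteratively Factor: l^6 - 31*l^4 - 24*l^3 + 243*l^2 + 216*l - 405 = (l - 3)*(l^5 + 3*l^4 - 22*l^3 - 90*l^2 - 27*l + 135) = (l - 3)*(l + 3)*(l^4 - 22*l^2 - 24*l + 45) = (l - 3)*(l + 3)^2*(l^3 - 3*l^2 - 13*l + 15) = (l - 3)*(l + 3)^3*(l^2 - 6*l + 5) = (l - 5)*(l - 3)*(l + 3)^3*(l - 1)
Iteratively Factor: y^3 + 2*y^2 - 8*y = (y + 4)*(y^2 - 2*y) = (y - 2)*(y + 4)*(y)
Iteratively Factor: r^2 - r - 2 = (r + 1)*(r - 2)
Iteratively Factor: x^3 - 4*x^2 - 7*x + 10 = (x - 1)*(x^2 - 3*x - 10) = (x - 1)*(x + 2)*(x - 5)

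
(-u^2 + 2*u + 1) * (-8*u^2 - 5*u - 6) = 8*u^4 - 11*u^3 - 12*u^2 - 17*u - 6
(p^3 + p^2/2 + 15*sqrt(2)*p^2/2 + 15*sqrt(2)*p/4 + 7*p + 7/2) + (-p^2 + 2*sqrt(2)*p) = p^3 - p^2/2 + 15*sqrt(2)*p^2/2 + 7*p + 23*sqrt(2)*p/4 + 7/2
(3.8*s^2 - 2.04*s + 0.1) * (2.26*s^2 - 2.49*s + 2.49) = 8.588*s^4 - 14.0724*s^3 + 14.7676*s^2 - 5.3286*s + 0.249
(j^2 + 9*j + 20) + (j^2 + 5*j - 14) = 2*j^2 + 14*j + 6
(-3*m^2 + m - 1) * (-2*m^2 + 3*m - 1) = 6*m^4 - 11*m^3 + 8*m^2 - 4*m + 1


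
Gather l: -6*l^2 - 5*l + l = -6*l^2 - 4*l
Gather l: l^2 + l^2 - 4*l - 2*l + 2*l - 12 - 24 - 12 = 2*l^2 - 4*l - 48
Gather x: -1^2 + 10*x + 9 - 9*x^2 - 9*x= -9*x^2 + x + 8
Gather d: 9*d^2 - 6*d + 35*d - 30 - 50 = 9*d^2 + 29*d - 80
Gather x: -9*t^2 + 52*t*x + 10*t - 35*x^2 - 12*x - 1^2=-9*t^2 + 10*t - 35*x^2 + x*(52*t - 12) - 1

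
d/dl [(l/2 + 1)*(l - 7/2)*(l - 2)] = 3*l^2/2 - 7*l/2 - 2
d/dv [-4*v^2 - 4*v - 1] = -8*v - 4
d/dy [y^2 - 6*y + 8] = 2*y - 6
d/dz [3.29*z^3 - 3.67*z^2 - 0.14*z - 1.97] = 9.87*z^2 - 7.34*z - 0.14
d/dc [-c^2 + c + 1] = 1 - 2*c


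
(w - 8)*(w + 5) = w^2 - 3*w - 40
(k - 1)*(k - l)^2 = k^3 - 2*k^2*l - k^2 + k*l^2 + 2*k*l - l^2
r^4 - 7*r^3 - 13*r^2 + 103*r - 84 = (r - 7)*(r - 3)*(r - 1)*(r + 4)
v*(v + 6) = v^2 + 6*v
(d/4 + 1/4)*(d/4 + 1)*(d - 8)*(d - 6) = d^4/16 - 9*d^3/16 - 9*d^2/8 + 23*d/2 + 12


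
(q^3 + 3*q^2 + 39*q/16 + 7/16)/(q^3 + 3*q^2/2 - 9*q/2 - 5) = (16*q^2 + 32*q + 7)/(8*(2*q^2 + q - 10))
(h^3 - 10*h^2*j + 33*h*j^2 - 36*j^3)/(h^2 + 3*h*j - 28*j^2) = (h^2 - 6*h*j + 9*j^2)/(h + 7*j)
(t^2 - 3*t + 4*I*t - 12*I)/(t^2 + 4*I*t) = (t - 3)/t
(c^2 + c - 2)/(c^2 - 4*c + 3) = (c + 2)/(c - 3)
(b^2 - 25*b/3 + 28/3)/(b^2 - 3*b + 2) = (3*b^2 - 25*b + 28)/(3*(b^2 - 3*b + 2))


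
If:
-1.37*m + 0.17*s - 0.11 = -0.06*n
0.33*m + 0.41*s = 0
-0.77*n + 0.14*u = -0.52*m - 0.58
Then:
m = 0.00743982683608618*u - 0.0441961141810358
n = 0.186842480460734*u + 0.723400026786833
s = 0.0355724821457117 - 0.00598815330709376*u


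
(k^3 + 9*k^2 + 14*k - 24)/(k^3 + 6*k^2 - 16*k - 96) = (k - 1)/(k - 4)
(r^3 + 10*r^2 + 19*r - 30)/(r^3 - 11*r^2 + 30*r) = (r^3 + 10*r^2 + 19*r - 30)/(r*(r^2 - 11*r + 30))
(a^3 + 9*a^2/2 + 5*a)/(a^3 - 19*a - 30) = a*(2*a + 5)/(2*(a^2 - 2*a - 15))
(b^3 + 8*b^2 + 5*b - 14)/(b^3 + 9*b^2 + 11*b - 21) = (b + 2)/(b + 3)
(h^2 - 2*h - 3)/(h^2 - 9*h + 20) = (h^2 - 2*h - 3)/(h^2 - 9*h + 20)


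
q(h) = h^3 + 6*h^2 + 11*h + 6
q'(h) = 3*h^2 + 12*h + 11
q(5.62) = 434.83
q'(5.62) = 173.19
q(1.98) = 59.06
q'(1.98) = 46.52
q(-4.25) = -9.14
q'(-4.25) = 14.19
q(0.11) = 7.28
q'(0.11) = 12.36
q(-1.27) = -0.34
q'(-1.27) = 0.60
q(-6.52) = -87.83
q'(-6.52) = 60.29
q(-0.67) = 1.02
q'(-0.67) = 4.31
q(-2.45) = 0.36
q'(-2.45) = -0.39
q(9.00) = 1320.00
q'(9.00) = 362.00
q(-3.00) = 0.00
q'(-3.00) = 2.00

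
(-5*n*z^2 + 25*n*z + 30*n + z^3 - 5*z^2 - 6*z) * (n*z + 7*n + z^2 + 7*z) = -5*n^2*z^3 - 10*n^2*z^2 + 205*n^2*z + 210*n^2 - 4*n*z^4 - 8*n*z^3 + 164*n*z^2 + 168*n*z + z^5 + 2*z^4 - 41*z^3 - 42*z^2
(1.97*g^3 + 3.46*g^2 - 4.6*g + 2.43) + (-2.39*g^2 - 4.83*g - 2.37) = 1.97*g^3 + 1.07*g^2 - 9.43*g + 0.0600000000000001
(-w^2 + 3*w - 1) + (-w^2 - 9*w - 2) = -2*w^2 - 6*w - 3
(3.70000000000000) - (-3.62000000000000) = 7.32000000000000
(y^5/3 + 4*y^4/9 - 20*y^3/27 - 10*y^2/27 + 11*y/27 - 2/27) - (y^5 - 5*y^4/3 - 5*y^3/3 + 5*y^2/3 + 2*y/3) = -2*y^5/3 + 19*y^4/9 + 25*y^3/27 - 55*y^2/27 - 7*y/27 - 2/27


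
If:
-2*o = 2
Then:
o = -1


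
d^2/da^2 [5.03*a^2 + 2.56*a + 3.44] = 10.0600000000000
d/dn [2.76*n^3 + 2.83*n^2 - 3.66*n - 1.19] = 8.28*n^2 + 5.66*n - 3.66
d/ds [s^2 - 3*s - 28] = 2*s - 3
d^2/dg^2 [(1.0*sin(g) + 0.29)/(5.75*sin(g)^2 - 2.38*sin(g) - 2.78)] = (-33.0625*sin(g)^5 - 52.0375*sin(g)^4 - 17.87905*sin(g)^3 + 43.959874*sin(g)^2 + 66.288456*sin(g) - 0.676147999999999)/(190.109375*sin(g)^6 - 236.06625*sin(g)^5 - 178.03035*sin(g)^4 + 214.784528*sin(g)^3 + 86.073804*sin(g)^2 - 55.180776*sin(g) - 21.484952)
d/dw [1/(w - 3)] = -1/(w - 3)^2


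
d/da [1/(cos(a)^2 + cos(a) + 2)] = (2*cos(a) + 1)*sin(a)/(cos(a)^2 + cos(a) + 2)^2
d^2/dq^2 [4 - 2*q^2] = -4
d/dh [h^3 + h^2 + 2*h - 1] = 3*h^2 + 2*h + 2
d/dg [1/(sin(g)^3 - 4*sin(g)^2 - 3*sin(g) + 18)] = -(3*sin(g) + 1)*cos(g)/((sin(g) - 3)^3*(sin(g) + 2)^2)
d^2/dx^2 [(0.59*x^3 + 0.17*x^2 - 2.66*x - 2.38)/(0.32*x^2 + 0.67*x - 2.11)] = (-1.11022302462516e-16*x^5 - 6.66133814775094e-16*x^4 + 0.708774*x^3 - 5.778066*x^2 + 1.92261*x - 11.357886)/(0.032768*x^6 + 0.205824*x^5 - 0.217248*x^4 - 2.413541*x^3 + 1.432479*x^2 + 8.948721*x - 9.393931)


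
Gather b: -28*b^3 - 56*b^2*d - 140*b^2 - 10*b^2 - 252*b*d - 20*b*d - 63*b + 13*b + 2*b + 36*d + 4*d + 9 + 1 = -28*b^3 + b^2*(-56*d - 150) + b*(-272*d - 48) + 40*d + 10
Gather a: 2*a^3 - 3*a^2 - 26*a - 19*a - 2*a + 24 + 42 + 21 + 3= 2*a^3 - 3*a^2 - 47*a + 90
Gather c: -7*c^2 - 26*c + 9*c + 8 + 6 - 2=-7*c^2 - 17*c + 12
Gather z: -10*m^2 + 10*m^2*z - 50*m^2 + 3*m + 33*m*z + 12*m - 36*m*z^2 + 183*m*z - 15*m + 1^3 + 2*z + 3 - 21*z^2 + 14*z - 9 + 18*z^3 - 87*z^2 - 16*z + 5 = -60*m^2 + 18*z^3 + z^2*(-36*m - 108) + z*(10*m^2 + 216*m)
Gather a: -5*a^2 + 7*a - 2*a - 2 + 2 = -5*a^2 + 5*a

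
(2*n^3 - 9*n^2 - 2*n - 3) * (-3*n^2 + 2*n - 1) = -6*n^5 + 31*n^4 - 14*n^3 + 14*n^2 - 4*n + 3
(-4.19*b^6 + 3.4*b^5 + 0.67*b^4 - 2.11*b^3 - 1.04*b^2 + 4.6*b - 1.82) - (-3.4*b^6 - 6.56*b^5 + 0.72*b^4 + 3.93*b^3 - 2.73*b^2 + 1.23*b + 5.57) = -0.79*b^6 + 9.96*b^5 - 0.0499999999999999*b^4 - 6.04*b^3 + 1.69*b^2 + 3.37*b - 7.39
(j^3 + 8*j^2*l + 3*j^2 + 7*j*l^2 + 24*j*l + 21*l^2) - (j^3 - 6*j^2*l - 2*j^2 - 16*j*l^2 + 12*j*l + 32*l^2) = 14*j^2*l + 5*j^2 + 23*j*l^2 + 12*j*l - 11*l^2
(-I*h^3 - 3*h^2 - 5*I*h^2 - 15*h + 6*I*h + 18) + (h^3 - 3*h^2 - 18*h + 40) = h^3 - I*h^3 - 6*h^2 - 5*I*h^2 - 33*h + 6*I*h + 58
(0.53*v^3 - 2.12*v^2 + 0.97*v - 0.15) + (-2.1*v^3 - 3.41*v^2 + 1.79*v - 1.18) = -1.57*v^3 - 5.53*v^2 + 2.76*v - 1.33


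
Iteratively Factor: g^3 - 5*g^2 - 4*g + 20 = (g - 5)*(g^2 - 4) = (g - 5)*(g - 2)*(g + 2)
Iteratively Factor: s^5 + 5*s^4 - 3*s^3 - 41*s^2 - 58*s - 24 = (s - 3)*(s^4 + 8*s^3 + 21*s^2 + 22*s + 8) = (s - 3)*(s + 1)*(s^3 + 7*s^2 + 14*s + 8) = (s - 3)*(s + 1)*(s + 2)*(s^2 + 5*s + 4) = (s - 3)*(s + 1)^2*(s + 2)*(s + 4)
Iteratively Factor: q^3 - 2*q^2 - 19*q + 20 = (q - 5)*(q^2 + 3*q - 4) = (q - 5)*(q - 1)*(q + 4)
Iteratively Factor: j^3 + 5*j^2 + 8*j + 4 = (j + 2)*(j^2 + 3*j + 2) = (j + 2)^2*(j + 1)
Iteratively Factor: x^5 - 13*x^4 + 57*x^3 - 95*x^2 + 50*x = (x - 1)*(x^4 - 12*x^3 + 45*x^2 - 50*x) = (x - 5)*(x - 1)*(x^3 - 7*x^2 + 10*x) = (x - 5)*(x - 2)*(x - 1)*(x^2 - 5*x) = x*(x - 5)*(x - 2)*(x - 1)*(x - 5)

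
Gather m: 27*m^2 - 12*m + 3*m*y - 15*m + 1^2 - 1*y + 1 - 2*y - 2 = 27*m^2 + m*(3*y - 27) - 3*y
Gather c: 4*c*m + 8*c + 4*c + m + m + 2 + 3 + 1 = c*(4*m + 12) + 2*m + 6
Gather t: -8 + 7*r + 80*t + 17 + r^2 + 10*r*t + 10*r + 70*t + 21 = r^2 + 17*r + t*(10*r + 150) + 30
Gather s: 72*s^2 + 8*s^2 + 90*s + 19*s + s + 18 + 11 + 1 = 80*s^2 + 110*s + 30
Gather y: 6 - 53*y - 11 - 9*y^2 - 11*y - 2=-9*y^2 - 64*y - 7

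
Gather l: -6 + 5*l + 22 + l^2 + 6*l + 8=l^2 + 11*l + 24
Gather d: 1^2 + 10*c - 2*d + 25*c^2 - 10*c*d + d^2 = 25*c^2 + 10*c + d^2 + d*(-10*c - 2) + 1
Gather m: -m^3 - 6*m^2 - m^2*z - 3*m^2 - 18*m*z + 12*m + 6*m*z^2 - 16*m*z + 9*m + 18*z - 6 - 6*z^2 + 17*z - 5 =-m^3 + m^2*(-z - 9) + m*(6*z^2 - 34*z + 21) - 6*z^2 + 35*z - 11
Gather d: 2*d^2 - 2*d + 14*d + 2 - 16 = 2*d^2 + 12*d - 14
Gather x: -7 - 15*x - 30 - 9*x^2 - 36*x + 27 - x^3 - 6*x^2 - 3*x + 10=-x^3 - 15*x^2 - 54*x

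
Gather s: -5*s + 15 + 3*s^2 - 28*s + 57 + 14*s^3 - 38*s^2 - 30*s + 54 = 14*s^3 - 35*s^2 - 63*s + 126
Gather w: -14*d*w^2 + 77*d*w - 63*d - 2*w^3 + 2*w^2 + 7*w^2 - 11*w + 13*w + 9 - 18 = -63*d - 2*w^3 + w^2*(9 - 14*d) + w*(77*d + 2) - 9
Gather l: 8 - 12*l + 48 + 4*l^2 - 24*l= 4*l^2 - 36*l + 56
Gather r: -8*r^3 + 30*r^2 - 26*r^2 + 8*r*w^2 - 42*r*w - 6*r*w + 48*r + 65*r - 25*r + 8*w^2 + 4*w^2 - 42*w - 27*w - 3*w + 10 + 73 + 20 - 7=-8*r^3 + 4*r^2 + r*(8*w^2 - 48*w + 88) + 12*w^2 - 72*w + 96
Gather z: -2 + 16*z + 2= 16*z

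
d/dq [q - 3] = 1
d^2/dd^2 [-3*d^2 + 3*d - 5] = -6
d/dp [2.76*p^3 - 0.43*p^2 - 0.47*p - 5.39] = 8.28*p^2 - 0.86*p - 0.47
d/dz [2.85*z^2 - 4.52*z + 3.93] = 5.7*z - 4.52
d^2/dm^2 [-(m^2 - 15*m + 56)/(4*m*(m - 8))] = 7/(2*m^3)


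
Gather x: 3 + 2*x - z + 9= 2*x - z + 12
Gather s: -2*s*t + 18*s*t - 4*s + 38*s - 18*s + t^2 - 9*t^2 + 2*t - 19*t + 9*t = s*(16*t + 16) - 8*t^2 - 8*t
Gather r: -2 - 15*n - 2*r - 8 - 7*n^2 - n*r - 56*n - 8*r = -7*n^2 - 71*n + r*(-n - 10) - 10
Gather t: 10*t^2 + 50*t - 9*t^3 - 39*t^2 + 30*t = -9*t^3 - 29*t^2 + 80*t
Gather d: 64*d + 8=64*d + 8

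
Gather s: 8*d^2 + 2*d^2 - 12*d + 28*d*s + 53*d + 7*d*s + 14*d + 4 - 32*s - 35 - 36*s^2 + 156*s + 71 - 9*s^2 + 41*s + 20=10*d^2 + 55*d - 45*s^2 + s*(35*d + 165) + 60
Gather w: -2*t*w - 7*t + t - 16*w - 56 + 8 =-6*t + w*(-2*t - 16) - 48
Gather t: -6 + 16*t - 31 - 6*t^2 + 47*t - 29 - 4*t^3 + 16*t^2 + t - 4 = -4*t^3 + 10*t^2 + 64*t - 70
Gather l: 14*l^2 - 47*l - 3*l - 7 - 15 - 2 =14*l^2 - 50*l - 24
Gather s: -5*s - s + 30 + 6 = 36 - 6*s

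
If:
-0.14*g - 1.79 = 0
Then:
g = -12.79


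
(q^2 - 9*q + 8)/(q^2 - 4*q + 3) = (q - 8)/(q - 3)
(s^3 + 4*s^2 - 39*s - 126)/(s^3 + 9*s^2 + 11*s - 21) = (s - 6)/(s - 1)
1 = 1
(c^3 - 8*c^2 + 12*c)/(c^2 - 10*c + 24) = c*(c - 2)/(c - 4)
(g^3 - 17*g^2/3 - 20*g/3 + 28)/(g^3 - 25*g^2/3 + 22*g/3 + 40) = (3*g^2 + g - 14)/(3*g^2 - 7*g - 20)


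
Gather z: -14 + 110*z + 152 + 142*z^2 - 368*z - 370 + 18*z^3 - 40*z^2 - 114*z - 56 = 18*z^3 + 102*z^2 - 372*z - 288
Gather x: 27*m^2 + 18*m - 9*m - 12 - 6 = 27*m^2 + 9*m - 18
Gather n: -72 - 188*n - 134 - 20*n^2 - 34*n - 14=-20*n^2 - 222*n - 220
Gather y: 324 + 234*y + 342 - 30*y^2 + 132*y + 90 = -30*y^2 + 366*y + 756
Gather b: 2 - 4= -2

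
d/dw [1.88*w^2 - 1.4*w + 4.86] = 3.76*w - 1.4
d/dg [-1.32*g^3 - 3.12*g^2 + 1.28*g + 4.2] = -3.96*g^2 - 6.24*g + 1.28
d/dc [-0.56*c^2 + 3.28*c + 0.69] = 3.28 - 1.12*c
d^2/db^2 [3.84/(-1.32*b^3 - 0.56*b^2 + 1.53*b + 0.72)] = ((30.4128*b + 4.3008)*(1.32*b^3 + 0.56*b^2 - 1.53*b - 0.72) - 3.84*(3.96*b^2 + 1.12*b - 1.53)*(7.92*b^2 + 2.24*b - 3.06))/(1.32*b^3 + 0.56*b^2 - 1.53*b - 0.72)^3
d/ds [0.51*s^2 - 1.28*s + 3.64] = 1.02*s - 1.28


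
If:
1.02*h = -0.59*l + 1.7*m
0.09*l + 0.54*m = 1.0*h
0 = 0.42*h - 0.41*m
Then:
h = 0.00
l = 0.00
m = 0.00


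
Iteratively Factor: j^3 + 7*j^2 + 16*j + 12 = (j + 3)*(j^2 + 4*j + 4) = (j + 2)*(j + 3)*(j + 2)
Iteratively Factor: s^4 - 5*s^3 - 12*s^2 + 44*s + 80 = (s + 2)*(s^3 - 7*s^2 + 2*s + 40) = (s - 4)*(s + 2)*(s^2 - 3*s - 10) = (s - 5)*(s - 4)*(s + 2)*(s + 2)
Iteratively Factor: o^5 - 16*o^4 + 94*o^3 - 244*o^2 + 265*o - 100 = (o - 5)*(o^4 - 11*o^3 + 39*o^2 - 49*o + 20) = (o - 5)*(o - 4)*(o^3 - 7*o^2 + 11*o - 5) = (o - 5)*(o - 4)*(o - 1)*(o^2 - 6*o + 5) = (o - 5)*(o - 4)*(o - 1)^2*(o - 5)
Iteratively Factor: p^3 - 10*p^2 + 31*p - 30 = (p - 3)*(p^2 - 7*p + 10) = (p - 5)*(p - 3)*(p - 2)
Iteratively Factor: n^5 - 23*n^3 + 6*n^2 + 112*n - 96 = (n + 3)*(n^4 - 3*n^3 - 14*n^2 + 48*n - 32) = (n - 1)*(n + 3)*(n^3 - 2*n^2 - 16*n + 32) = (n - 1)*(n + 3)*(n + 4)*(n^2 - 6*n + 8) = (n - 4)*(n - 1)*(n + 3)*(n + 4)*(n - 2)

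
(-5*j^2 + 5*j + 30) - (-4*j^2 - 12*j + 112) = -j^2 + 17*j - 82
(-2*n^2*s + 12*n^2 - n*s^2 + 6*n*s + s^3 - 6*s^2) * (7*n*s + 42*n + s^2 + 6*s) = -14*n^3*s^2 + 504*n^3 - 9*n^2*s^3 + 324*n^2*s + 6*n*s^4 - 216*n*s^2 + s^5 - 36*s^3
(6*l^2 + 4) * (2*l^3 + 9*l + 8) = 12*l^5 + 62*l^3 + 48*l^2 + 36*l + 32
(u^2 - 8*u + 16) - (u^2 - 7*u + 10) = 6 - u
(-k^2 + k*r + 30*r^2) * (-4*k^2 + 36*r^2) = 4*k^4 - 4*k^3*r - 156*k^2*r^2 + 36*k*r^3 + 1080*r^4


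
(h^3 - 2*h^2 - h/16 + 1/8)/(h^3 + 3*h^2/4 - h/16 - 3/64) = 4*(h - 2)/(4*h + 3)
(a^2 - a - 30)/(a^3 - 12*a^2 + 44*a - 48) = (a + 5)/(a^2 - 6*a + 8)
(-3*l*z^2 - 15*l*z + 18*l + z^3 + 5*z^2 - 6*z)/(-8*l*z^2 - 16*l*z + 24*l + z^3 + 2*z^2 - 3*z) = (-3*l*z - 18*l + z^2 + 6*z)/(-8*l*z - 24*l + z^2 + 3*z)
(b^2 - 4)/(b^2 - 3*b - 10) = (b - 2)/(b - 5)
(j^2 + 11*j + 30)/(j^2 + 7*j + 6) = (j + 5)/(j + 1)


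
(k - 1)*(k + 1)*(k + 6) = k^3 + 6*k^2 - k - 6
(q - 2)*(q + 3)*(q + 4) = q^3 + 5*q^2 - 2*q - 24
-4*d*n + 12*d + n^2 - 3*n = (-4*d + n)*(n - 3)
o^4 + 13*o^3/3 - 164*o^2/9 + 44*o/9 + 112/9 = (o - 2)*(o - 4/3)*(o + 2/3)*(o + 7)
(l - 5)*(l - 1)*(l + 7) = l^3 + l^2 - 37*l + 35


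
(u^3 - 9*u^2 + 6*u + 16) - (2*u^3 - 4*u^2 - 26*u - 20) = -u^3 - 5*u^2 + 32*u + 36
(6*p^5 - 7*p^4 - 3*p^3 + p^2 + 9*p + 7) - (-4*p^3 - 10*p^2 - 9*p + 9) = 6*p^5 - 7*p^4 + p^3 + 11*p^2 + 18*p - 2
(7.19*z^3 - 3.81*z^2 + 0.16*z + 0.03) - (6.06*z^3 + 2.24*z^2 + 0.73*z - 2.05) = 1.13*z^3 - 6.05*z^2 - 0.57*z + 2.08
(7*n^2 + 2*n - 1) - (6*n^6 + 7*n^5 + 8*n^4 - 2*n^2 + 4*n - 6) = -6*n^6 - 7*n^5 - 8*n^4 + 9*n^2 - 2*n + 5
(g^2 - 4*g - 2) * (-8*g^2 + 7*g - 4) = -8*g^4 + 39*g^3 - 16*g^2 + 2*g + 8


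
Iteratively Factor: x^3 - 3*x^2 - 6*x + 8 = (x - 4)*(x^2 + x - 2) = (x - 4)*(x + 2)*(x - 1)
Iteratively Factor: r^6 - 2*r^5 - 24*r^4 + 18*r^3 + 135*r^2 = (r - 5)*(r^5 + 3*r^4 - 9*r^3 - 27*r^2) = (r - 5)*(r + 3)*(r^4 - 9*r^2) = r*(r - 5)*(r + 3)*(r^3 - 9*r) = r*(r - 5)*(r + 3)^2*(r^2 - 3*r) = r*(r - 5)*(r - 3)*(r + 3)^2*(r)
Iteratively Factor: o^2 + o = (o)*(o + 1)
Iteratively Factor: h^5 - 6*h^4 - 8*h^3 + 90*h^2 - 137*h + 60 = (h - 1)*(h^4 - 5*h^3 - 13*h^2 + 77*h - 60) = (h - 3)*(h - 1)*(h^3 - 2*h^2 - 19*h + 20) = (h - 3)*(h - 1)^2*(h^2 - h - 20) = (h - 5)*(h - 3)*(h - 1)^2*(h + 4)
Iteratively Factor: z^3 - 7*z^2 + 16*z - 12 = (z - 2)*(z^2 - 5*z + 6) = (z - 2)^2*(z - 3)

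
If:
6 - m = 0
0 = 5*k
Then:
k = 0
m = 6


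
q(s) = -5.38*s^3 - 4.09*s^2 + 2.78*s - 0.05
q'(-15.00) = -3506.02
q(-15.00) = 17195.50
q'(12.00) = -2419.54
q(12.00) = -9852.29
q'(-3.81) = -200.34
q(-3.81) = 227.54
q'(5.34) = -501.14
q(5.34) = -921.06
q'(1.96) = -75.26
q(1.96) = -50.82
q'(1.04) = -23.18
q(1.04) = -7.63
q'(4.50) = -360.86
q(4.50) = -560.62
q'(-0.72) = 0.30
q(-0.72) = -2.16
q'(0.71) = -11.16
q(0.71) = -2.06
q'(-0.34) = 3.70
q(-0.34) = -1.26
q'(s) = -16.14*s^2 - 8.18*s + 2.78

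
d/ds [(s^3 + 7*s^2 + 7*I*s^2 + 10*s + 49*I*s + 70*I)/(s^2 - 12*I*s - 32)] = (s^4 - 24*I*s^3 - s^2*(22 + 133*I) - 28*s*(16 + 21*I) - 1160 - 1568*I)/(s^4 - 24*I*s^3 - 208*s^2 + 768*I*s + 1024)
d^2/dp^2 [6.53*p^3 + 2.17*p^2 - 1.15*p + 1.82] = 39.18*p + 4.34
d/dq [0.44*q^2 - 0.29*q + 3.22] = 0.88*q - 0.29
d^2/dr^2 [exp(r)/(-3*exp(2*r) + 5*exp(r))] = (-9*exp(r) - 15)*exp(r)/(27*exp(3*r) - 135*exp(2*r) + 225*exp(r) - 125)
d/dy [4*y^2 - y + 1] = 8*y - 1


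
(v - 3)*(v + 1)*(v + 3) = v^3 + v^2 - 9*v - 9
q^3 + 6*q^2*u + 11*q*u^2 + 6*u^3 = (q + u)*(q + 2*u)*(q + 3*u)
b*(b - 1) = b^2 - b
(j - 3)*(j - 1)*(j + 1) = j^3 - 3*j^2 - j + 3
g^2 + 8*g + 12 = (g + 2)*(g + 6)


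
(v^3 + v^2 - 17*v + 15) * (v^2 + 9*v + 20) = v^5 + 10*v^4 + 12*v^3 - 118*v^2 - 205*v + 300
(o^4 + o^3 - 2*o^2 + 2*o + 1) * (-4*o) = -4*o^5 - 4*o^4 + 8*o^3 - 8*o^2 - 4*o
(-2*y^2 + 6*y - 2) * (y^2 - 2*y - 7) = -2*y^4 + 10*y^3 - 38*y + 14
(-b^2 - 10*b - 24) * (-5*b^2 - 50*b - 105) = 5*b^4 + 100*b^3 + 725*b^2 + 2250*b + 2520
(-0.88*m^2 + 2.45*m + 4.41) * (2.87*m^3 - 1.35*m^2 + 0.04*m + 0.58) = -2.5256*m^5 + 8.2195*m^4 + 9.314*m^3 - 6.3659*m^2 + 1.5974*m + 2.5578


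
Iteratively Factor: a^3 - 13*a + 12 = (a + 4)*(a^2 - 4*a + 3) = (a - 3)*(a + 4)*(a - 1)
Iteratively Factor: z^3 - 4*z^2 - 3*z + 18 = (z - 3)*(z^2 - z - 6) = (z - 3)*(z + 2)*(z - 3)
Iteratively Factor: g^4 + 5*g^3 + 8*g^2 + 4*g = (g + 2)*(g^3 + 3*g^2 + 2*g) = (g + 1)*(g + 2)*(g^2 + 2*g) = (g + 1)*(g + 2)^2*(g)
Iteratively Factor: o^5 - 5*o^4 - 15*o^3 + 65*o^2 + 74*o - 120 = (o - 4)*(o^4 - o^3 - 19*o^2 - 11*o + 30) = (o - 4)*(o - 1)*(o^3 - 19*o - 30) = (o - 5)*(o - 4)*(o - 1)*(o^2 + 5*o + 6) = (o - 5)*(o - 4)*(o - 1)*(o + 3)*(o + 2)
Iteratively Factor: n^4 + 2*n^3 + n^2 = (n + 1)*(n^3 + n^2) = (n + 1)^2*(n^2) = n*(n + 1)^2*(n)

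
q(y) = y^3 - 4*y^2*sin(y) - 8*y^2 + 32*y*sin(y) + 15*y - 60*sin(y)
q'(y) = -4*y^2*cos(y) + 3*y^2 - 8*y*sin(y) + 32*y*cos(y) - 16*y + 32*sin(y) - 60*cos(y) + 15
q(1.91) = -6.27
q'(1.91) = 15.63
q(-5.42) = -742.22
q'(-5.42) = 18.99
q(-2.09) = 49.90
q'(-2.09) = 90.87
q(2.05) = -4.20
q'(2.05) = 13.82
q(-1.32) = 69.75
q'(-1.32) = -26.98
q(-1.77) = 69.46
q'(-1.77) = 33.03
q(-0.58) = 32.20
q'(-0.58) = -61.63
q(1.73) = -9.22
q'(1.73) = 16.86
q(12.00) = 891.22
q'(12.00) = 76.69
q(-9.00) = -1235.06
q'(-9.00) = 971.42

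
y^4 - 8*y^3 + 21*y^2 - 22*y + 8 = (y - 4)*(y - 2)*(y - 1)^2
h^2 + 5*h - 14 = (h - 2)*(h + 7)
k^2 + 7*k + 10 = (k + 2)*(k + 5)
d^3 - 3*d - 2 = (d - 2)*(d + 1)^2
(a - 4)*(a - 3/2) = a^2 - 11*a/2 + 6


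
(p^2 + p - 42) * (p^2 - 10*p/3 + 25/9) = p^4 - 7*p^3/3 - 383*p^2/9 + 1285*p/9 - 350/3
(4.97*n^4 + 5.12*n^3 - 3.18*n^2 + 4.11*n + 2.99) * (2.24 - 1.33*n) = -6.6101*n^5 + 4.3232*n^4 + 15.6982*n^3 - 12.5895*n^2 + 5.2297*n + 6.6976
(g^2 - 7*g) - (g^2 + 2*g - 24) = 24 - 9*g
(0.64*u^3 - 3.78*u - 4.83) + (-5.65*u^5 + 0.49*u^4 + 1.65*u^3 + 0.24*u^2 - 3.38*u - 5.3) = -5.65*u^5 + 0.49*u^4 + 2.29*u^3 + 0.24*u^2 - 7.16*u - 10.13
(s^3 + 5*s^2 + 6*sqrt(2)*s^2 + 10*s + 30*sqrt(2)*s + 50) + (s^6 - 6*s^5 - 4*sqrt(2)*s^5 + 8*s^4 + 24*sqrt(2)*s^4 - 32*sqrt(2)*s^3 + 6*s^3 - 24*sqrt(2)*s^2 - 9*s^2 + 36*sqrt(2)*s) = s^6 - 6*s^5 - 4*sqrt(2)*s^5 + 8*s^4 + 24*sqrt(2)*s^4 - 32*sqrt(2)*s^3 + 7*s^3 - 18*sqrt(2)*s^2 - 4*s^2 + 10*s + 66*sqrt(2)*s + 50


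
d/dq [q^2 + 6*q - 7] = 2*q + 6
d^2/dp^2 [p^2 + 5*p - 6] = 2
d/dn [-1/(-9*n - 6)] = -1/(3*n + 2)^2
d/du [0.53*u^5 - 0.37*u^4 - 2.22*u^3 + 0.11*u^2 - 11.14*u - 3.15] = 2.65*u^4 - 1.48*u^3 - 6.66*u^2 + 0.22*u - 11.14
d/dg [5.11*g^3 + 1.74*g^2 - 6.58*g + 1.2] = 15.33*g^2 + 3.48*g - 6.58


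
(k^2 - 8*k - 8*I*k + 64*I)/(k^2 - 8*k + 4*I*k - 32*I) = (k - 8*I)/(k + 4*I)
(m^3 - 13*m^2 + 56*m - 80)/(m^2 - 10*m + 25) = (m^2 - 8*m + 16)/(m - 5)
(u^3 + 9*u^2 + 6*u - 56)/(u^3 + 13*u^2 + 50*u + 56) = (u - 2)/(u + 2)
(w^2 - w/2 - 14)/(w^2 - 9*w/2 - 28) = (w - 4)/(w - 8)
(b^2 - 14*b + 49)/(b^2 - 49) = (b - 7)/(b + 7)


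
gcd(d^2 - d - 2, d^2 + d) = d + 1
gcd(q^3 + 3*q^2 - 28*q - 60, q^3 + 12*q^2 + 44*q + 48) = q^2 + 8*q + 12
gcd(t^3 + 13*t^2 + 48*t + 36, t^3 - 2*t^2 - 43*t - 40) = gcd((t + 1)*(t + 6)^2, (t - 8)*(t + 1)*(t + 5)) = t + 1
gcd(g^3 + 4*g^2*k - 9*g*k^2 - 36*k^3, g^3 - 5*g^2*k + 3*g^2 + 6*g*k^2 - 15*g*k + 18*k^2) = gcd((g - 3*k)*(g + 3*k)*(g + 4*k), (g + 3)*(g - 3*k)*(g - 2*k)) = g - 3*k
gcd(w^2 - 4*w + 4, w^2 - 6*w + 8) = w - 2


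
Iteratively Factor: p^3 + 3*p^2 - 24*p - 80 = (p - 5)*(p^2 + 8*p + 16) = (p - 5)*(p + 4)*(p + 4)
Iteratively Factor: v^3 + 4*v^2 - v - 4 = (v + 4)*(v^2 - 1) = (v + 1)*(v + 4)*(v - 1)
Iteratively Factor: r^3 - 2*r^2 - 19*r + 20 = (r - 5)*(r^2 + 3*r - 4) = (r - 5)*(r + 4)*(r - 1)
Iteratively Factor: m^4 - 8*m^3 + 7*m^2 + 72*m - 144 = (m - 4)*(m^3 - 4*m^2 - 9*m + 36) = (m - 4)*(m + 3)*(m^2 - 7*m + 12) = (m - 4)*(m - 3)*(m + 3)*(m - 4)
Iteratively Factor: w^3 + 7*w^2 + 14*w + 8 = (w + 1)*(w^2 + 6*w + 8) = (w + 1)*(w + 4)*(w + 2)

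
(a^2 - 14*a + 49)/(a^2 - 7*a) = (a - 7)/a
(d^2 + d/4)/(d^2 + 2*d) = (d + 1/4)/(d + 2)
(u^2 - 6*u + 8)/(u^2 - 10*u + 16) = (u - 4)/(u - 8)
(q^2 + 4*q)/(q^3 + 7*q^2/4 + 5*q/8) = 8*(q + 4)/(8*q^2 + 14*q + 5)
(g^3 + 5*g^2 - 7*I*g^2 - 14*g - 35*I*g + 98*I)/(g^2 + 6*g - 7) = (g^2 - g*(2 + 7*I) + 14*I)/(g - 1)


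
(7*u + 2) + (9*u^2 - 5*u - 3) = 9*u^2 + 2*u - 1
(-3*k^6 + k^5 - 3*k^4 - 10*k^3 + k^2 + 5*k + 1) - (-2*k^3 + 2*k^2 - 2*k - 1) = -3*k^6 + k^5 - 3*k^4 - 8*k^3 - k^2 + 7*k + 2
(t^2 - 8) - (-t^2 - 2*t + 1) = 2*t^2 + 2*t - 9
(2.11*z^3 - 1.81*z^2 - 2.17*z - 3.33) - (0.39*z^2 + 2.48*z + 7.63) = 2.11*z^3 - 2.2*z^2 - 4.65*z - 10.96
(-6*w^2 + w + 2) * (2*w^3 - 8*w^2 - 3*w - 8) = -12*w^5 + 50*w^4 + 14*w^3 + 29*w^2 - 14*w - 16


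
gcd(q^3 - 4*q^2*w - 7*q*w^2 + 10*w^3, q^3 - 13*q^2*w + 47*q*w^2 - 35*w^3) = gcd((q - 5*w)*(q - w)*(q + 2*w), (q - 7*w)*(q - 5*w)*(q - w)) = q^2 - 6*q*w + 5*w^2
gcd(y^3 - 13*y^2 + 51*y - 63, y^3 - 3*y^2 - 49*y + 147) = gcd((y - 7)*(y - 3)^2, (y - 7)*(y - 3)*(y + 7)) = y^2 - 10*y + 21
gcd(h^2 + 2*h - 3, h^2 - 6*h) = 1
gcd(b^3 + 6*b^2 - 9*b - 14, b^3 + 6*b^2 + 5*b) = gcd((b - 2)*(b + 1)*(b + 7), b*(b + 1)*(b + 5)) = b + 1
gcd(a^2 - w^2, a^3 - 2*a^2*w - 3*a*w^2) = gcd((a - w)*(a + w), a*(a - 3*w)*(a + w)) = a + w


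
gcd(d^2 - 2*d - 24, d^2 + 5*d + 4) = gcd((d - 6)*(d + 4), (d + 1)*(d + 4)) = d + 4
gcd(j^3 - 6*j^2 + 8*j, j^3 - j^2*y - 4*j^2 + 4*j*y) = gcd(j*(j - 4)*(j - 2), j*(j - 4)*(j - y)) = j^2 - 4*j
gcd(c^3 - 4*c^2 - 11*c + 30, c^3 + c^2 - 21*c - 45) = c^2 - 2*c - 15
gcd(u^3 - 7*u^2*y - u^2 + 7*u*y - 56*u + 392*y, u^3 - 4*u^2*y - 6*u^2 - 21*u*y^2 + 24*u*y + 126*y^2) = -u + 7*y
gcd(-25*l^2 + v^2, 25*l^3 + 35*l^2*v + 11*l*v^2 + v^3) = 5*l + v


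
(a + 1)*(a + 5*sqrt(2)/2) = a^2 + a + 5*sqrt(2)*a/2 + 5*sqrt(2)/2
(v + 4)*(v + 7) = v^2 + 11*v + 28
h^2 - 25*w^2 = (h - 5*w)*(h + 5*w)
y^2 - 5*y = y*(y - 5)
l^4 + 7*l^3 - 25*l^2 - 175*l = l*(l - 5)*(l + 5)*(l + 7)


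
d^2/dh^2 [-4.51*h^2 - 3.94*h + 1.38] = -9.02000000000000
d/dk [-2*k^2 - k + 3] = -4*k - 1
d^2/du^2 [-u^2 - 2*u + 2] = -2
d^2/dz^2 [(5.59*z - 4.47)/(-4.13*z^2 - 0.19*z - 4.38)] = (-(5.59*z - 4.47)*(8.26*z + 0.19)*(16.52*z + 0.38) + (138.5202*z - 34.798)*(4.13*z^2 + 0.19*z + 4.38))/(4.13*z^2 + 0.19*z + 4.38)^3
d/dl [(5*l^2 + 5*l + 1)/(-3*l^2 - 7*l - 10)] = (-20*l^2 - 94*l - 43)/(9*l^4 + 42*l^3 + 109*l^2 + 140*l + 100)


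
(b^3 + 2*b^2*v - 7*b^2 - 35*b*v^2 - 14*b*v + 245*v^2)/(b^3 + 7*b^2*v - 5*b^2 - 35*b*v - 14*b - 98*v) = (b - 5*v)/(b + 2)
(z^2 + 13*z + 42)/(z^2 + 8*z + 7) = (z + 6)/(z + 1)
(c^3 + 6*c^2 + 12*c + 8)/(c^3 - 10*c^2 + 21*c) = (c^3 + 6*c^2 + 12*c + 8)/(c*(c^2 - 10*c + 21))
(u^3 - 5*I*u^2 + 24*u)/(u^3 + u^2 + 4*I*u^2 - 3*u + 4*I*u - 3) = u*(u - 8*I)/(u^2 + u*(1 + I) + I)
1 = 1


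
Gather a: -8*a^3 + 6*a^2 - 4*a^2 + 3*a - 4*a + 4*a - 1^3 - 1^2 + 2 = -8*a^3 + 2*a^2 + 3*a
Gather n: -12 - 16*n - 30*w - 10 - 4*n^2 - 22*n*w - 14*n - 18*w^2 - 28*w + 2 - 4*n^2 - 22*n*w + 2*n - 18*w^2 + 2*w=-8*n^2 + n*(-44*w - 28) - 36*w^2 - 56*w - 20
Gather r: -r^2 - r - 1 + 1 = -r^2 - r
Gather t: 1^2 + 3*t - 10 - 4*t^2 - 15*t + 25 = -4*t^2 - 12*t + 16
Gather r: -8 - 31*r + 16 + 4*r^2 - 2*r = 4*r^2 - 33*r + 8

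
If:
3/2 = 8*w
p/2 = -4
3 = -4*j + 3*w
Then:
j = -39/64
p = -8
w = 3/16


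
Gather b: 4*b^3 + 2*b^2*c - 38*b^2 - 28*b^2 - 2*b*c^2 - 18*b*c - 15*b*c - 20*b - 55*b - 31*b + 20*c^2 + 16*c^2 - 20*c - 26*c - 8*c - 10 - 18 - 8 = 4*b^3 + b^2*(2*c - 66) + b*(-2*c^2 - 33*c - 106) + 36*c^2 - 54*c - 36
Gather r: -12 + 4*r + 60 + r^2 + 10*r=r^2 + 14*r + 48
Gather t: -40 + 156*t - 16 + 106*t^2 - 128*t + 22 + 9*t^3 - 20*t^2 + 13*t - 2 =9*t^3 + 86*t^2 + 41*t - 36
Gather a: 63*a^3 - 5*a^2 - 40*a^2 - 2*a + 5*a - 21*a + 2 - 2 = 63*a^3 - 45*a^2 - 18*a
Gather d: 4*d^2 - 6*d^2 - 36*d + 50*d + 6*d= -2*d^2 + 20*d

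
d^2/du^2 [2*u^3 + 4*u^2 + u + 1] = 12*u + 8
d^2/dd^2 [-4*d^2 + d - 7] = -8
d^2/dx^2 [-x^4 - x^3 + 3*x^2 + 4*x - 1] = -12*x^2 - 6*x + 6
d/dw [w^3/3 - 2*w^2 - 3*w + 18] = w^2 - 4*w - 3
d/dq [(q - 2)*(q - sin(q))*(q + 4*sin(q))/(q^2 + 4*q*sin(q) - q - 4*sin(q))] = (-q^2*cos(q) + q^2 + 3*q*cos(q) - 2*q - sin(q) - 2*cos(q) + 2)/(q^2 - 2*q + 1)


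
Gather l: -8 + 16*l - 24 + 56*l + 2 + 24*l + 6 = 96*l - 24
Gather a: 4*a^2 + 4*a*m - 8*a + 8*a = 4*a^2 + 4*a*m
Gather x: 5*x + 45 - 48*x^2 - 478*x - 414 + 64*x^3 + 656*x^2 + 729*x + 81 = 64*x^3 + 608*x^2 + 256*x - 288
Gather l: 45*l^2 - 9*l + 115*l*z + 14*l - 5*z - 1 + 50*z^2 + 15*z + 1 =45*l^2 + l*(115*z + 5) + 50*z^2 + 10*z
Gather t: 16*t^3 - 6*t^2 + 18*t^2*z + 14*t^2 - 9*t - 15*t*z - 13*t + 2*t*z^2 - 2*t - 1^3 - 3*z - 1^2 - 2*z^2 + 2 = 16*t^3 + t^2*(18*z + 8) + t*(2*z^2 - 15*z - 24) - 2*z^2 - 3*z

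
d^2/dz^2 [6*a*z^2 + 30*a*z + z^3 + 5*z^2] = 12*a + 6*z + 10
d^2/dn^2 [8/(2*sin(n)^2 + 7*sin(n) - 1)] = 8*(-16*sin(n)^4 - 42*sin(n)^3 - 33*sin(n)^2 + 77*sin(n) + 102)/(7*sin(n) - cos(2*n))^3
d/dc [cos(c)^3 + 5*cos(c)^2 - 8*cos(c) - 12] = (-3*cos(c)^2 - 10*cos(c) + 8)*sin(c)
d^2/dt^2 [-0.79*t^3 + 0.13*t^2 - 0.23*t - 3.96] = 0.26 - 4.74*t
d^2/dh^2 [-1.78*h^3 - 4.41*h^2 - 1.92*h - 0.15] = -10.68*h - 8.82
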